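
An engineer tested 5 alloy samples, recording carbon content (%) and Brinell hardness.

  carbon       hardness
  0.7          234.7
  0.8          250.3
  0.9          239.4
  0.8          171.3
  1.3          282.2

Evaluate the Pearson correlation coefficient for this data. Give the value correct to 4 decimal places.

n = 5, Σx = 4.5, Σy = 1177.9, Σx² = 4.27, Σy² = 284027.07, Σxy = 1083.89
nΣxy − ΣxΣy = 5419.45 − 5300.55 = 118.9
nΣx² − (Σx)² = 21.35 − 20.25 = 1.1; nΣy² − (Σy)² = 1420135.35 − 1387448.41 = 32686.94
r = 118.9 / √(1.1 × 32686.94) = 118.9 / 189.6197 ≈ 0.6270

0.6270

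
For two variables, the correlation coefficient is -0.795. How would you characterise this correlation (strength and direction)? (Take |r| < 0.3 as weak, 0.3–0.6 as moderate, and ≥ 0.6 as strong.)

strong negative

r = -0.795 < 0 so the relationship is negative.
|r| = 0.795, which falls in the strong range.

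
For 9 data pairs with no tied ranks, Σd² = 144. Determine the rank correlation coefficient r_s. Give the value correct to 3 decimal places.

-0.200

ρ = 1 − 6Σd² / [n(n²−1)] = 1 − 6×144 / (9×80)
  = 1 − 864/720 = 1 − 1.2000 ≈ -0.200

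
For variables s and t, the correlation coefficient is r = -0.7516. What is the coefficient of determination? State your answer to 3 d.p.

r² = (-0.7516)² = 0.565

0.565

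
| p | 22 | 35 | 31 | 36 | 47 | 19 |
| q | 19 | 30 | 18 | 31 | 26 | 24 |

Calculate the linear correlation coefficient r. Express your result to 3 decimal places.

0.482

n = 6, Σp = 190, Σq = 148, Σp² = 6536, Σq² = 3798, Σpq = 4820
nΣpq − ΣpΣq = 28920 − 28120 = 800
nΣp² − (Σp)² = 39216 − 36100 = 3116; nΣq² − (Σq)² = 22788 − 21904 = 884
r = 800 / √(3116 × 884) = 800 / 1659.6819 ≈ 0.482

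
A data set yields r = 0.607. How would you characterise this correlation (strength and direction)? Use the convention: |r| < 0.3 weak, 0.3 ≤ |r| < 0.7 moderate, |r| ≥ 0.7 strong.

r = 0.607 > 0 so the relationship is positive.
|r| = 0.607, which falls in the moderate range.

moderate positive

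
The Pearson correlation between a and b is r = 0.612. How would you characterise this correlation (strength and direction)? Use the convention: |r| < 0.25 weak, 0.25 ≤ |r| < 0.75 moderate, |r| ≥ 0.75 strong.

moderate positive

r = 0.612 > 0 so the relationship is positive.
|r| = 0.612, which falls in the moderate range.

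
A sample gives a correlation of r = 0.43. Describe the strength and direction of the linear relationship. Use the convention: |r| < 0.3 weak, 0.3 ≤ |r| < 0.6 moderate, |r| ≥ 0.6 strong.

moderate positive

r = 0.43 > 0 so the relationship is positive.
|r| = 0.43, which falls in the moderate range.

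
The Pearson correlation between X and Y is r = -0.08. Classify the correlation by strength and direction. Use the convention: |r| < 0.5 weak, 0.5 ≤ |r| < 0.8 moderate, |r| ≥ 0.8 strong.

r = -0.08 < 0 so the relationship is negative.
|r| = 0.08, which falls in the weak range.

weak negative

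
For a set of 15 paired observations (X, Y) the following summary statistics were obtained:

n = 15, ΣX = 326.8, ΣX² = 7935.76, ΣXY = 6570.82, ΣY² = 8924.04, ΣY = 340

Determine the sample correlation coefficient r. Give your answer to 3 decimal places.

r = (nΣXY − ΣXΣY) / √[(nΣX² − (ΣX)²)(nΣY² − (ΣY)²)]
Numerator: 15×6570.82 − 326.8×340 = -12549.7
Denominator: √[(119036.4 − 106798.24)(133860.6 − 115600)] = √[12238.16 × 18260.6] = 14949.1185
r = -12549.7 / 14949.1185 ≈ -0.839

-0.839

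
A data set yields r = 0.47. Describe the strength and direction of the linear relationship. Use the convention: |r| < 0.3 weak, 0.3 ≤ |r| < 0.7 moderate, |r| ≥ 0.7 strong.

r = 0.47 > 0 so the relationship is positive.
|r| = 0.47, which falls in the moderate range.

moderate positive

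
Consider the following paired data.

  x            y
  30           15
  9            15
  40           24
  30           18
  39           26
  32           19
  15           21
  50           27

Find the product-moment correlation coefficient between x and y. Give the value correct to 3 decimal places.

0.728

n = 8, Σx = 245, Σy = 165, Σx² = 8751, Σy² = 3557, Σxy = 5372
nΣxy − ΣxΣy = 42976 − 40425 = 2551
nΣx² − (Σx)² = 70008 − 60025 = 9983; nΣy² − (Σy)² = 28456 − 27225 = 1231
r = 2551 / √(9983 × 1231) = 2551 / 3505.5774 ≈ 0.728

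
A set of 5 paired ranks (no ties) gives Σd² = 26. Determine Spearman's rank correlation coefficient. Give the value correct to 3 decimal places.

ρ = 1 − 6Σd² / [n(n²−1)] = 1 − 6×26 / (5×24)
  = 1 − 156/120 = 1 − 1.3000 ≈ -0.300

-0.300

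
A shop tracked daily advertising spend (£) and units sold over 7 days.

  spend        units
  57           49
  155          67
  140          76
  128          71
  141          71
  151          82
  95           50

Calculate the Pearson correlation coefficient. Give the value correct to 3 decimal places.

0.869

n = 7, Σx = 867, Σy = 466, Σx² = 114965, Σy² = 31972, Σxy = 60049
nΣxy − ΣxΣy = 420343 − 404022 = 16321
nΣx² − (Σx)² = 804755 − 751689 = 53066; nΣy² − (Σy)² = 223804 − 217156 = 6648
r = 16321 / √(53066 × 6648) = 16321 / 18782.5123 ≈ 0.869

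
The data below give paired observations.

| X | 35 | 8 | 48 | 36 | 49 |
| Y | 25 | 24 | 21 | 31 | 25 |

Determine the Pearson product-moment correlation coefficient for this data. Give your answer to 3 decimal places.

n = 5, ΣX = 176, ΣY = 126, ΣX² = 7290, ΣY² = 3228, ΣXY = 4416
nΣXY − ΣXΣY = 22080 − 22176 = -96
nΣX² − (ΣX)² = 36450 − 30976 = 5474; nΣY² − (ΣY)² = 16140 − 15876 = 264
r = -96 / √(5474 × 264) = -96 / 1202.1381 ≈ -0.080

-0.080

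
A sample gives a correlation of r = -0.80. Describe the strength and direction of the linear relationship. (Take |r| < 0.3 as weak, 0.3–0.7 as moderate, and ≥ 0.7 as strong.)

strong negative

r = -0.80 < 0 so the relationship is negative.
|r| = 0.80, which falls in the strong range.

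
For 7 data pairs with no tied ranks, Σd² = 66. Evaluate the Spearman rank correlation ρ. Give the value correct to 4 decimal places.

ρ = 1 − 6Σd² / [n(n²−1)] = 1 − 6×66 / (7×48)
  = 1 − 396/336 = 1 − 1.17857 ≈ -0.1786

-0.1786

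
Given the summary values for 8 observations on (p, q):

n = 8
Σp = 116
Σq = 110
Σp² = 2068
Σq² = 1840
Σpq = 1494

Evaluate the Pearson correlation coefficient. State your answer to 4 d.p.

-0.2841

r = (nΣpq − ΣpΣq) / √[(nΣp² − (Σp)²)(nΣq² − (Σq)²)]
Numerator: 8×1494 − 116×110 = -808
Denominator: √[(16544 − 13456)(14720 − 12100)] = √[3088 × 2620] = 2844.3910
r = -808 / 2844.3910 ≈ -0.2841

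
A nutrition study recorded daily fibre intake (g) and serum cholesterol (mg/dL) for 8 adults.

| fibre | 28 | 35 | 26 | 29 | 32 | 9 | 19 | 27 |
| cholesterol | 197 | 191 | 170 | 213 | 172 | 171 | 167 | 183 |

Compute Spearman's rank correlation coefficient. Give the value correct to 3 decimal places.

Rank fibre: 5, 8, 3, 6, 7, 1, 2, 4
Rank cholesterol: 7, 6, 2, 8, 4, 3, 1, 5
d = rank(fibre) − rank(cholesterol): -2, 2, 1, -2, 3, -2, 1, -1; Σd² = 28
ρ = 1 − 6Σd² / [n(n²−1)] = 1 − 6×28 / (8×63) = 1 − 168/504 ≈ 0.667

0.667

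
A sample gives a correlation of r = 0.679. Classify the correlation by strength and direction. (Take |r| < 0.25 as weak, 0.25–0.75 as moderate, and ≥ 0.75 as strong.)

moderate positive

r = 0.679 > 0 so the relationship is positive.
|r| = 0.679, which falls in the moderate range.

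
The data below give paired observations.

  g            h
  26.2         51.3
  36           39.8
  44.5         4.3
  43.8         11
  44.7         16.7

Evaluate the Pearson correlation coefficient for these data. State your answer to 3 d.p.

n = 5, Σg = 195.2, Σh = 123.1, Σg² = 7879.22, Σh² = 4634.11, Σgh = 4196.5
nΣgh − ΣgΣh = 20982.5 − 24029.12 = -3046.62
nΣg² − (Σg)² = 39396.1 − 38103.04 = 1293.06; nΣh² − (Σh)² = 23170.55 − 15153.61 = 8016.94
r = -3046.62 / √(1293.06 × 8016.94) = -3046.62 / 3219.6870 ≈ -0.946

-0.946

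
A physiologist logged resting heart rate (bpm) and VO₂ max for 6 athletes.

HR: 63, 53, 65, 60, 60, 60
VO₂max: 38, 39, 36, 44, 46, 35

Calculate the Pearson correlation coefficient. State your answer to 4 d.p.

n = 6, Σx = 361, Σy = 238, Σx² = 21803, Σy² = 9538, Σxy = 14301
nΣxy − ΣxΣy = 85806 − 85918 = -112
nΣx² − (Σx)² = 130818 − 130321 = 497; nΣy² − (Σy)² = 57228 − 56644 = 584
r = -112 / √(497 × 584) = -112 / 538.7467 ≈ -0.2079

-0.2079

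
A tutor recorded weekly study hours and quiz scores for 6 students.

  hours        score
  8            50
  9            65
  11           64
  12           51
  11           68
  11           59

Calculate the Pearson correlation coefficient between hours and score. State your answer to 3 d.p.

0.158

n = 6, Σx = 62, Σy = 357, Σx² = 652, Σy² = 21527, Σxy = 3698
nΣxy − ΣxΣy = 22188 − 22134 = 54
nΣx² − (Σx)² = 3912 − 3844 = 68; nΣy² − (Σy)² = 129162 − 127449 = 1713
r = 54 / √(68 × 1713) = 54 / 341.2975 ≈ 0.158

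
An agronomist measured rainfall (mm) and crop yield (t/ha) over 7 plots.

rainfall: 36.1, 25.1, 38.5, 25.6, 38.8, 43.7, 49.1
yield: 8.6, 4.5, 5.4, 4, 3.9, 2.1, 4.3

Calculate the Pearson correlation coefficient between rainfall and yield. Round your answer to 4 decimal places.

n = 7, Σx = 256.9, Σy = 32.8, Σx² = 9896.77, Σy² = 177.48, Σxy = 1187.93
nΣxy − ΣxΣy = 8315.51 − 8426.32 = -110.81
nΣx² − (Σx)² = 69277.39 − 65997.61 = 3279.78; nΣy² − (Σy)² = 1242.36 − 1075.84 = 166.52
r = -110.81 / √(3279.78 × 166.52) = -110.81 / 739.0189 ≈ -0.1499

-0.1499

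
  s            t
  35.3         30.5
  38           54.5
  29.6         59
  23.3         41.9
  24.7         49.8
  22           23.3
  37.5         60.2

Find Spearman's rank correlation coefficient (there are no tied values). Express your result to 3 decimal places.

0.643

Rank s: 5, 7, 4, 2, 3, 1, 6
Rank t: 2, 5, 6, 3, 4, 1, 7
d = rank(s) − rank(t): 3, 2, -2, -1, -1, 0, -1; Σd² = 20
ρ = 1 − 6Σd² / [n(n²−1)] = 1 − 6×20 / (7×48) = 1 − 120/336 ≈ 0.643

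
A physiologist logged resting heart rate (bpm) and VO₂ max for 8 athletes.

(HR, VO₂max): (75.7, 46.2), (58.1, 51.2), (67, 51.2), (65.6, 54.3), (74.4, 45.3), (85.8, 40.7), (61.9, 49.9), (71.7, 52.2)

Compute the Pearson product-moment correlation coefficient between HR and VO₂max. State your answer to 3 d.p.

-0.807

n = 8, Σx = 560.2, Σy = 391, Σx² = 39767.96, Σy² = 19249.24, Σxy = 27158.47
nΣxy − ΣxΣy = 217267.76 − 219038.2 = -1770.44
nΣx² − (Σx)² = 318143.68 − 313824.04 = 4319.64; nΣy² − (Σy)² = 153993.92 − 152881 = 1112.92
r = -1770.44 / √(4319.64 × 1112.92) = -1770.44 / 2192.5815 ≈ -0.807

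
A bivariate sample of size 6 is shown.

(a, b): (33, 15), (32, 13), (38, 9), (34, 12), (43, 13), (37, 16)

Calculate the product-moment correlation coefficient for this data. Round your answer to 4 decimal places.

n = 6, Σa = 217, Σb = 78, Σa² = 7931, Σb² = 1044, Σab = 2812
nΣab − ΣaΣb = 16872 − 16926 = -54
nΣa² − (Σa)² = 47586 − 47089 = 497; nΣb² − (Σb)² = 6264 − 6084 = 180
r = -54 / √(497 × 180) = -54 / 299.0986 ≈ -0.1805

-0.1805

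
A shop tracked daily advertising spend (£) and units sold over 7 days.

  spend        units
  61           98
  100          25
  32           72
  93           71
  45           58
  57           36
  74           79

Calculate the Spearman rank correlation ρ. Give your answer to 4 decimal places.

Rank spend: 4, 7, 1, 6, 2, 3, 5
Rank units: 7, 1, 5, 4, 3, 2, 6
d = rank(spend) − rank(units): -3, 6, -4, 2, -1, 1, -1; Σd² = 68
ρ = 1 − 6Σd² / [n(n²−1)] = 1 − 6×68 / (7×48) = 1 − 408/336 ≈ -0.2143

-0.2143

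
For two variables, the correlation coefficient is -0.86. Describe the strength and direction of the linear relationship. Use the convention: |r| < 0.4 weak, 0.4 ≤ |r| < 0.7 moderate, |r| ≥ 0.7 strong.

r = -0.86 < 0 so the relationship is negative.
|r| = 0.86, which falls in the strong range.

strong negative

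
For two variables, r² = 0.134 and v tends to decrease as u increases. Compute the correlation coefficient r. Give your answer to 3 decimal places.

-0.366

|r| = √0.134 = 0.366
The association is negative, so r = −0.366.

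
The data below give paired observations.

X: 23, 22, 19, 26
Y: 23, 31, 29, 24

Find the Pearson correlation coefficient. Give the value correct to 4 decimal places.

-0.6428

n = 4, ΣX = 90, ΣY = 107, ΣX² = 2050, ΣY² = 2907, ΣXY = 2386
nΣXY − ΣXΣY = 9544 − 9630 = -86
nΣX² − (ΣX)² = 8200 − 8100 = 100; nΣY² − (ΣY)² = 11628 − 11449 = 179
r = -86 / √(100 × 179) = -86 / 133.7909 ≈ -0.6428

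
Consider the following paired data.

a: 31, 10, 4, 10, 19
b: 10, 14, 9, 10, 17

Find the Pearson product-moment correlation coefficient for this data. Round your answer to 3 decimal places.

n = 5, Σa = 74, Σb = 60, Σa² = 1538, Σb² = 766, Σab = 909
nΣab − ΣaΣb = 4545 − 4440 = 105
nΣa² − (Σa)² = 7690 − 5476 = 2214; nΣb² − (Σb)² = 3830 − 3600 = 230
r = 105 / √(2214 × 230) = 105 / 713.5965 ≈ 0.147

0.147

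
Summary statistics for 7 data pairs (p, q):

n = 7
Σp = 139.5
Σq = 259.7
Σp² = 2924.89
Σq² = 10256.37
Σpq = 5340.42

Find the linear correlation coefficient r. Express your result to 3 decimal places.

r = (nΣpq − ΣpΣq) / √[(nΣp² − (Σp)²)(nΣq² − (Σq)²)]
Numerator: 7×5340.42 − 139.5×259.7 = 1154.79
Denominator: √[(20474.23 − 19460.25)(71794.59 − 67444.09)] = √[1013.98 × 4350.5] = 2100.3143
r = 1154.79 / 2100.3143 ≈ 0.550

0.550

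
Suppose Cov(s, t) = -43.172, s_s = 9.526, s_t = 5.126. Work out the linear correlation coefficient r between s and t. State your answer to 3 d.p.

-0.884

r = Cov(s,t) / (s_s · s_t) = -43.172 / (9.526 × 5.126)
  = -43.172 / 48.8303 ≈ -0.884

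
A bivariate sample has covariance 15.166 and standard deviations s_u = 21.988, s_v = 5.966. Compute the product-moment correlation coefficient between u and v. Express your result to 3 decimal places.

0.116

r = Cov(u,v) / (s_u · s_v) = 15.166 / (21.988 × 5.966)
  = 15.166 / 131.1804 ≈ 0.116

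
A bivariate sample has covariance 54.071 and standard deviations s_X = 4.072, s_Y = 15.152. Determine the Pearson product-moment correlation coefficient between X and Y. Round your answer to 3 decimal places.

0.876

r = Cov(X,Y) / (s_X · s_Y) = 54.071 / (4.072 × 15.152)
  = 54.071 / 61.6989 ≈ 0.876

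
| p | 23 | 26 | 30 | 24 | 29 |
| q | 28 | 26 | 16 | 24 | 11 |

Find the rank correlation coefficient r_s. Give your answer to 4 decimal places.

Rank p: 1, 3, 5, 2, 4
Rank q: 5, 4, 2, 3, 1
d = rank(p) − rank(q): -4, -1, 3, -1, 3; Σd² = 36
ρ = 1 − 6Σd² / [n(n²−1)] = 1 − 6×36 / (5×24) = 1 − 216/120 ≈ -0.8000

-0.8000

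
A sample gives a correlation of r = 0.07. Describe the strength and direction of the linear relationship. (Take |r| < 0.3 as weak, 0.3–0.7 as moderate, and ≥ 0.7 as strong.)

r = 0.07 > 0 so the relationship is positive.
|r| = 0.07, which falls in the weak range.

weak positive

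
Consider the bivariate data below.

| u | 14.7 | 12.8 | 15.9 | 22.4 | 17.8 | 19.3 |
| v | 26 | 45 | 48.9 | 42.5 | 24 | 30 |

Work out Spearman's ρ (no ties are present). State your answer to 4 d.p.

Rank u: 2, 1, 3, 6, 4, 5
Rank v: 2, 5, 6, 4, 1, 3
d = rank(u) − rank(v): 0, -4, -3, 2, 3, 2; Σd² = 42
ρ = 1 − 6Σd² / [n(n²−1)] = 1 − 6×42 / (6×35) = 1 − 252/210 ≈ -0.2000

-0.2000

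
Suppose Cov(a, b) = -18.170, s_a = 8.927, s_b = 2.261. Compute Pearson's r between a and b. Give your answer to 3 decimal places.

r = Cov(a,b) / (s_a · s_b) = -18.170 / (8.927 × 2.261)
  = -18.170 / 20.1839 ≈ -0.900

-0.900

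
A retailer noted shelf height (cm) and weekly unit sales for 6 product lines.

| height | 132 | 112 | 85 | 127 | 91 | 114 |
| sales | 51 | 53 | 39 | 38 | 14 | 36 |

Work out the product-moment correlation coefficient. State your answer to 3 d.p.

n = 6, Σx = 661, Σy = 231, Σx² = 74599, Σy² = 9867, Σxy = 26187
nΣxy − ΣxΣy = 157122 − 152691 = 4431
nΣx² − (Σx)² = 447594 − 436921 = 10673; nΣy² − (Σy)² = 59202 − 53361 = 5841
r = 4431 / √(10673 × 5841) = 4431 / 7895.6313 ≈ 0.561

0.561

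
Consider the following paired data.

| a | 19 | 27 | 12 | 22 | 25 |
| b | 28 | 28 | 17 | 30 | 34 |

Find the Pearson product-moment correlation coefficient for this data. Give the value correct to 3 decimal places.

0.843

n = 5, Σa = 105, Σb = 137, Σa² = 2343, Σb² = 3913, Σab = 3002
nΣab − ΣaΣb = 15010 − 14385 = 625
nΣa² − (Σa)² = 11715 − 11025 = 690; nΣb² − (Σb)² = 19565 − 18769 = 796
r = 625 / √(690 × 796) = 625 / 741.1073 ≈ 0.843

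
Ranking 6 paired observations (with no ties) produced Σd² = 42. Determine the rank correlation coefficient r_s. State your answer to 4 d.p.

ρ = 1 − 6Σd² / [n(n²−1)] = 1 − 6×42 / (6×35)
  = 1 − 252/210 = 1 − 1.20000 ≈ -0.2000

-0.2000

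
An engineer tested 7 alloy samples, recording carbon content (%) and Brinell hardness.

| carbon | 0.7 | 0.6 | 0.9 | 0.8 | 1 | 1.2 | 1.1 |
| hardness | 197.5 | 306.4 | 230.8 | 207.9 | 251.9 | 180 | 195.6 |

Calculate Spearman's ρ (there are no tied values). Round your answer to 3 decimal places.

Rank carbon: 2, 1, 4, 3, 5, 7, 6
Rank hardness: 3, 7, 5, 4, 6, 1, 2
d = rank(carbon) − rank(hardness): -1, -6, -1, -1, -1, 6, 4; Σd² = 92
ρ = 1 − 6Σd² / [n(n²−1)] = 1 − 6×92 / (7×48) = 1 − 552/336 ≈ -0.643

-0.643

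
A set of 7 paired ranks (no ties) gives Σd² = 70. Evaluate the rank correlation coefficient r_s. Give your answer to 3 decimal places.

ρ = 1 − 6Σd² / [n(n²−1)] = 1 − 6×70 / (7×48)
  = 1 − 420/336 = 1 − 1.2500 ≈ -0.250

-0.250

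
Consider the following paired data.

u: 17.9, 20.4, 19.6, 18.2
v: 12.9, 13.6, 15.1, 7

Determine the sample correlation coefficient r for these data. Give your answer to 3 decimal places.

0.565

n = 4, Σu = 76.1, Σv = 48.6, Σu² = 1451.97, Σv² = 628.38, Σuv = 931.71
nΣuv − ΣuΣv = 3726.84 − 3698.46 = 28.38
nΣu² − (Σu)² = 5807.88 − 5791.21 = 16.67; nΣv² − (Σv)² = 2513.52 − 2361.96 = 151.56
r = 28.38 / √(16.67 × 151.56) = 28.38 / 50.2644 ≈ 0.565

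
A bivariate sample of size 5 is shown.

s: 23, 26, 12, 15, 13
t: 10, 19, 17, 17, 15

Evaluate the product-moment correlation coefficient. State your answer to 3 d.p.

n = 5, Σs = 89, Σt = 78, Σs² = 1743, Σt² = 1264, Σst = 1378
nΣst − ΣsΣt = 6890 − 6942 = -52
nΣs² − (Σs)² = 8715 − 7921 = 794; nΣt² − (Σt)² = 6320 − 6084 = 236
r = -52 / √(794 × 236) = -52 / 432.8787 ≈ -0.120

-0.120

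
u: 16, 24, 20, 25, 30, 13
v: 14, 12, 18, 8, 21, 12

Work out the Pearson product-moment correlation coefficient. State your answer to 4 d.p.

0.3063

n = 6, Σu = 128, Σv = 85, Σu² = 2926, Σv² = 1313, Σuv = 1858
nΣuv − ΣuΣv = 11148 − 10880 = 268
nΣu² − (Σu)² = 17556 − 16384 = 1172; nΣv² − (Σv)² = 7878 − 7225 = 653
r = 268 / √(1172 × 653) = 268 / 874.8234 ≈ 0.3063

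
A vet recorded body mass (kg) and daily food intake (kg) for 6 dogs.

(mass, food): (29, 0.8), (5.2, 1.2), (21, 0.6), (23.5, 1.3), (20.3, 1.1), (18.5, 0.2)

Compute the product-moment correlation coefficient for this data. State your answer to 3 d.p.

-0.194

n = 6, Σx = 117.5, Σy = 5.2, Σx² = 2615.63, Σy² = 5.38, Σxy = 98.62
nΣxy − ΣxΣy = 591.72 − 611 = -19.28
nΣx² − (Σx)² = 15693.78 − 13806.25 = 1887.53; nΣy² − (Σy)² = 32.28 − 27.04 = 5.24
r = -19.28 / √(1887.53 × 5.24) = -19.28 / 99.4518 ≈ -0.194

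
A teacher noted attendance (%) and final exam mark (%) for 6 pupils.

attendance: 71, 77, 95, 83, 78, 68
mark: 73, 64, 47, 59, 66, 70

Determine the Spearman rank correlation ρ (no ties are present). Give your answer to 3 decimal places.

Rank attendance: 2, 3, 6, 5, 4, 1
Rank mark: 6, 3, 1, 2, 4, 5
d = rank(attendance) − rank(mark): -4, 0, 5, 3, 0, -4; Σd² = 66
ρ = 1 − 6Σd² / [n(n²−1)] = 1 − 6×66 / (6×35) = 1 − 396/210 ≈ -0.886

-0.886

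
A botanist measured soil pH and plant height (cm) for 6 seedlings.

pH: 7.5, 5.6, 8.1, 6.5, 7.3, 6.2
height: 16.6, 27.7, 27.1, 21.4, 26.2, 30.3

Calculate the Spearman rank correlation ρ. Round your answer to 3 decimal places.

Rank pH: 5, 1, 6, 3, 4, 2
Rank height: 1, 5, 4, 2, 3, 6
d = rank(pH) − rank(height): 4, -4, 2, 1, 1, -4; Σd² = 54
ρ = 1 − 6Σd² / [n(n²−1)] = 1 − 6×54 / (6×35) = 1 − 324/210 ≈ -0.543

-0.543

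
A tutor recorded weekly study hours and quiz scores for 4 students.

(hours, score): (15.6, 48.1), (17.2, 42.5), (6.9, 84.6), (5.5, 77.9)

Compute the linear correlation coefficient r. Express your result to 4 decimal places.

n = 4, Σx = 45.2, Σy = 253.1, Σx² = 617.06, Σy² = 17345.43, Σxy = 2493.55
nΣxy − ΣxΣy = 9974.2 − 11440.12 = -1465.92
nΣx² − (Σx)² = 2468.24 − 2043.04 = 425.2; nΣy² − (Σy)² = 69381.72 − 64059.61 = 5322.11
r = -1465.92 / √(425.2 × 5322.11) = -1465.92 / 1504.3142 ≈ -0.9745

-0.9745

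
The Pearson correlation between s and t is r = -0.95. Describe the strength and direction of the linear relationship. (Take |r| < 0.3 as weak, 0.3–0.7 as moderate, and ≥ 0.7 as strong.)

strong negative

r = -0.95 < 0 so the relationship is negative.
|r| = 0.95, which falls in the strong range.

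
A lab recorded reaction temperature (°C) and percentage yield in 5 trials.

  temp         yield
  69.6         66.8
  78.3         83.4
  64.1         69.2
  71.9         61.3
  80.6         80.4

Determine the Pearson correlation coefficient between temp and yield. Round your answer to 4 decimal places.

0.7169

n = 5, Σx = 364.5, Σy = 361.1, Σx² = 26749.83, Σy² = 26428.29, Σxy = 26502.93
nΣxy − ΣxΣy = 132514.65 − 131620.95 = 893.7
nΣx² − (Σx)² = 133749.15 − 132860.25 = 888.9; nΣy² − (Σy)² = 132141.45 − 130393.21 = 1748.24
r = 893.7 / √(888.9 × 1748.24) = 893.7 / 1246.5996 ≈ 0.7169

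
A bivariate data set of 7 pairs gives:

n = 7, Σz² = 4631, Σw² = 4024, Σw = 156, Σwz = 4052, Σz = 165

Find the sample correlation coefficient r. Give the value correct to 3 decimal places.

r = (nΣwz − ΣwΣz) / √[(nΣw² − (Σw)²)(nΣz² − (Σz)²)]
Numerator: 7×4052 − 156×165 = 2624
Denominator: √[(28168 − 24336)(32417 − 27225)] = √[3832 × 5192] = 4460.4645
r = 2624 / 4460.4645 ≈ 0.588

0.588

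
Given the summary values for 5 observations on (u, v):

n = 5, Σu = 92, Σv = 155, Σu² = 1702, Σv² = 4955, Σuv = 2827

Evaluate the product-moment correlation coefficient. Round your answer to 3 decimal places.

r = (nΣuv − ΣuΣv) / √[(nΣu² − (Σu)²)(nΣv² − (Σv)²)]
Numerator: 5×2827 − 92×155 = -125
Denominator: √[(8510 − 8464)(24775 − 24025)] = √[46 × 750] = 185.7418
r = -125 / 185.7418 ≈ -0.673

-0.673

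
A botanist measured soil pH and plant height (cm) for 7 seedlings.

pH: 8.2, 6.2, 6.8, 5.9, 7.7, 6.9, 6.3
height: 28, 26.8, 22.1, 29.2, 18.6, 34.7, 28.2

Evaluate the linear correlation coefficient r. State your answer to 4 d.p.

n = 7, Σx = 48, Σy = 187.6, Σx² = 333.32, Σy² = 5188.58, Σxy = 1278.63
nΣxy − ΣxΣy = 8950.41 − 9004.8 = -54.39
nΣx² − (Σx)² = 2333.24 − 2304 = 29.24; nΣy² − (Σy)² = 36320.06 − 35193.76 = 1126.3
r = -54.39 / √(29.24 × 1126.3) = -54.39 / 181.4745 ≈ -0.2997

-0.2997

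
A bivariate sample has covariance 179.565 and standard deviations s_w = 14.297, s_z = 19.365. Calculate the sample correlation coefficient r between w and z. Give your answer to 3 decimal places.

r = Cov(w,z) / (s_w · s_z) = 179.565 / (14.297 × 19.365)
  = 179.565 / 276.8614 ≈ 0.649

0.649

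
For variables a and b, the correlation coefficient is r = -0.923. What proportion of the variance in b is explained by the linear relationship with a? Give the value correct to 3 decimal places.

0.852

r² = (-0.923)² = 0.852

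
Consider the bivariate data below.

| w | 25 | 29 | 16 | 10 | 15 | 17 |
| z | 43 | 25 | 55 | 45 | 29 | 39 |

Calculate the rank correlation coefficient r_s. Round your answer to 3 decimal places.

Rank w: 5, 6, 3, 1, 2, 4
Rank z: 4, 1, 6, 5, 2, 3
d = rank(w) − rank(z): 1, 5, -3, -4, 0, 1; Σd² = 52
ρ = 1 − 6Σd² / [n(n²−1)] = 1 − 6×52 / (6×35) = 1 − 312/210 ≈ -0.486

-0.486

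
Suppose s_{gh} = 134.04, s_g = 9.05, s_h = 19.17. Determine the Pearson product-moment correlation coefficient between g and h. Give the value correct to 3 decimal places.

r = Cov(g,h) / (s_g · s_h) = 134.04 / (9.05 × 19.17)
  = 134.04 / 173.4885 ≈ 0.773

0.773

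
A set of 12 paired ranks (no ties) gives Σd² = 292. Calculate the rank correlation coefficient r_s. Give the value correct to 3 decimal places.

ρ = 1 − 6Σd² / [n(n²−1)] = 1 − 6×292 / (12×143)
  = 1 − 1752/1716 = 1 − 1.0210 ≈ -0.021

-0.021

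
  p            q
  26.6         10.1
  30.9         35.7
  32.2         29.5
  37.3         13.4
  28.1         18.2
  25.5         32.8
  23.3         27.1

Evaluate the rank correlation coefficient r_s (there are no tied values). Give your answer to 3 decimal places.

-0.071

Rank p: 3, 5, 6, 7, 4, 2, 1
Rank q: 1, 7, 5, 2, 3, 6, 4
d = rank(p) − rank(q): 2, -2, 1, 5, 1, -4, -3; Σd² = 60
ρ = 1 − 6Σd² / [n(n²−1)] = 1 − 6×60 / (7×48) = 1 − 360/336 ≈ -0.071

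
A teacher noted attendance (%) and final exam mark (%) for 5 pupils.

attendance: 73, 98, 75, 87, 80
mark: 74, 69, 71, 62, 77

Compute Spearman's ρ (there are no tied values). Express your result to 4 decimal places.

Rank attendance: 1, 5, 2, 4, 3
Rank mark: 4, 2, 3, 1, 5
d = rank(attendance) − rank(mark): -3, 3, -1, 3, -2; Σd² = 32
ρ = 1 − 6Σd² / [n(n²−1)] = 1 − 6×32 / (5×24) = 1 − 192/120 ≈ -0.6000

-0.6000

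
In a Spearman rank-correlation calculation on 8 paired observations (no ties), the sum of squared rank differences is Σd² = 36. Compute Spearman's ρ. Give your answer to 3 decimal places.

0.571

ρ = 1 − 6Σd² / [n(n²−1)] = 1 − 6×36 / (8×63)
  = 1 − 216/504 = 1 − 0.4286 ≈ 0.571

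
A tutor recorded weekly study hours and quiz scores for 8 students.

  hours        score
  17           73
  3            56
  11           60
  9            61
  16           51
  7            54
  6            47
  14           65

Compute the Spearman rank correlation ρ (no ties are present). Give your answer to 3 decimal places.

Rank hours: 8, 1, 5, 4, 7, 3, 2, 6
Rank score: 8, 4, 5, 6, 2, 3, 1, 7
d = rank(hours) − rank(score): 0, -3, 0, -2, 5, 0, 1, -1; Σd² = 40
ρ = 1 − 6Σd² / [n(n²−1)] = 1 − 6×40 / (8×63) = 1 − 240/504 ≈ 0.524

0.524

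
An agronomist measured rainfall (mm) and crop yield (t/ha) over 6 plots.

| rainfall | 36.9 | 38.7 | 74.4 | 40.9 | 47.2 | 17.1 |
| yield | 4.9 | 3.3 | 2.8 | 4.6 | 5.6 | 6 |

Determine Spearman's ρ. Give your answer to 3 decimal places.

-0.600

Rank rainfall: 2, 3, 6, 4, 5, 1
Rank yield: 4, 2, 1, 3, 5, 6
d = rank(rainfall) − rank(yield): -2, 1, 5, 1, 0, -5; Σd² = 56
ρ = 1 − 6Σd² / [n(n²−1)] = 1 − 6×56 / (6×35) = 1 − 336/210 ≈ -0.600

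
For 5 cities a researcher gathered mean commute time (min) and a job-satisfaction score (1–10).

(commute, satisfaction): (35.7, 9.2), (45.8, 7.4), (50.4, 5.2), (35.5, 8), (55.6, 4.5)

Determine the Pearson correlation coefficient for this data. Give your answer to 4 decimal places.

-0.9452

n = 5, Σx = 223, Σy = 34.3, Σx² = 10263.9, Σy² = 250.69, Σxy = 1463.64
nΣxy − ΣxΣy = 7318.2 − 7648.9 = -330.7
nΣx² − (Σx)² = 51319.5 − 49729 = 1590.5; nΣy² − (Σy)² = 1253.45 − 1176.49 = 76.96
r = -330.7 / √(1590.5 × 76.96) = -330.7 / 349.8641 ≈ -0.9452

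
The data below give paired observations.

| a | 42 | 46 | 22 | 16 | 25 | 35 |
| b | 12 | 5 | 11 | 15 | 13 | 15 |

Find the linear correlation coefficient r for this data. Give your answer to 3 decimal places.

-0.613

n = 6, Σa = 186, Σb = 71, Σa² = 6470, Σb² = 909, Σab = 2066
nΣab − ΣaΣb = 12396 − 13206 = -810
nΣa² − (Σa)² = 38820 − 34596 = 4224; nΣb² − (Σb)² = 5454 − 5041 = 413
r = -810 / √(4224 × 413) = -810 / 1320.7998 ≈ -0.613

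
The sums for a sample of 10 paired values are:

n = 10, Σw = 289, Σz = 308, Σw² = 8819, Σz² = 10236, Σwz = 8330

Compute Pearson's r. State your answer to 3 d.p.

-0.966

r = (nΣwz − ΣwΣz) / √[(nΣw² − (Σw)²)(nΣz² − (Σz)²)]
Numerator: 10×8330 − 289×308 = -5712
Denominator: √[(88190 − 83521)(102360 − 94864)] = √[4669 × 7496] = 5915.9804
r = -5712 / 5915.9804 ≈ -0.966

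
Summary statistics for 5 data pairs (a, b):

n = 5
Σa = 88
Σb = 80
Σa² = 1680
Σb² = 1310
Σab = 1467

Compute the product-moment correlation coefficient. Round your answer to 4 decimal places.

r = (nΣab − ΣaΣb) / √[(nΣa² − (Σa)²)(nΣb² − (Σb)²)]
Numerator: 5×1467 − 88×80 = 295
Denominator: √[(8400 − 7744)(6550 − 6400)] = √[656 × 150] = 313.6877
r = 295 / 313.6877 ≈ 0.9404

0.9404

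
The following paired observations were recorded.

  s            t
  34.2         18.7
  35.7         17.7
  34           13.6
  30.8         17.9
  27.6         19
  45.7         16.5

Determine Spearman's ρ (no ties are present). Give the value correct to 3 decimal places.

-0.543

Rank s: 4, 5, 3, 2, 1, 6
Rank t: 5, 3, 1, 4, 6, 2
d = rank(s) − rank(t): -1, 2, 2, -2, -5, 4; Σd² = 54
ρ = 1 − 6Σd² / [n(n²−1)] = 1 − 6×54 / (6×35) = 1 − 324/210 ≈ -0.543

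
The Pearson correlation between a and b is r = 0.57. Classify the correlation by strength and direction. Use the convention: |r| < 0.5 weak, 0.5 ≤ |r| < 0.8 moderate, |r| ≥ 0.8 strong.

moderate positive

r = 0.57 > 0 so the relationship is positive.
|r| = 0.57, which falls in the moderate range.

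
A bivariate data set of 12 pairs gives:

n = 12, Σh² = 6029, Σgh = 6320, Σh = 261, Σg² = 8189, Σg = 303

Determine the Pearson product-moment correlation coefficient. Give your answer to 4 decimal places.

-0.6207

r = (nΣgh − ΣgΣh) / √[(nΣg² − (Σg)²)(nΣh² − (Σh)²)]
Numerator: 12×6320 − 303×261 = -3243
Denominator: √[(98268 − 91809)(72348 − 68121)] = √[6459 × 4227] = 5225.1500
r = -3243 / 5225.1500 ≈ -0.6207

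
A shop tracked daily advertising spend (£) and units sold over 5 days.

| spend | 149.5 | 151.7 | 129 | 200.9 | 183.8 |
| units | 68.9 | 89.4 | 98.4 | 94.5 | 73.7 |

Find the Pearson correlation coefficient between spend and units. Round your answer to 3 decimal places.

n = 5, Σx = 814.9, Σy = 424.9, Σx² = 136147.39, Σy² = 36784.07, Σxy = 69087.24
nΣxy − ΣxΣy = 345436.2 − 346251.01 = -814.81
nΣx² − (Σx)² = 680736.95 − 664062.01 = 16674.94; nΣy² − (Σy)² = 183920.35 − 180540.01 = 3380.34
r = -814.81 / √(16674.94 × 3380.34) = -814.81 / 7507.7937 ≈ -0.109

-0.109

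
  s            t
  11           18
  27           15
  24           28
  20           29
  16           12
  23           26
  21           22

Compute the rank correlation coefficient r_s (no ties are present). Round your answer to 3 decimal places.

Rank s: 1, 7, 6, 3, 2, 5, 4
Rank t: 3, 2, 6, 7, 1, 5, 4
d = rank(s) − rank(t): -2, 5, 0, -4, 1, 0, 0; Σd² = 46
ρ = 1 − 6Σd² / [n(n²−1)] = 1 − 6×46 / (7×48) = 1 − 276/336 ≈ 0.179

0.179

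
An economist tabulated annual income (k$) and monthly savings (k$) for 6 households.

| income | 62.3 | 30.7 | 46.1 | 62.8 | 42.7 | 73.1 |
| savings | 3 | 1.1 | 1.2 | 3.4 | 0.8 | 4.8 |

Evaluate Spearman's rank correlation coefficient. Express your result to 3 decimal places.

0.943

Rank income: 4, 1, 3, 5, 2, 6
Rank savings: 4, 2, 3, 5, 1, 6
d = rank(income) − rank(savings): 0, -1, 0, 0, 1, 0; Σd² = 2
ρ = 1 − 6Σd² / [n(n²−1)] = 1 − 6×2 / (6×35) = 1 − 12/210 ≈ 0.943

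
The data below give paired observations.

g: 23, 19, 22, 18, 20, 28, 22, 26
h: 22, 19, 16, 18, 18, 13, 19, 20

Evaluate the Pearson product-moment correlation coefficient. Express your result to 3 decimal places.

-0.330

n = 8, Σg = 178, Σh = 145, Σg² = 4042, Σh² = 2679, Σgh = 3205
nΣgh − ΣgΣh = 25640 − 25810 = -170
nΣg² − (Σg)² = 32336 − 31684 = 652; nΣh² − (Σh)² = 21432 − 21025 = 407
r = -170 / √(652 × 407) = -170 / 515.1349 ≈ -0.330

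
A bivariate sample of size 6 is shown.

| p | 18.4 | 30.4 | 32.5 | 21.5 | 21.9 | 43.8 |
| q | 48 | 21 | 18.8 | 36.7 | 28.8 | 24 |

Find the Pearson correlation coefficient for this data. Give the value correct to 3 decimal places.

n = 6, Σp = 168.5, Σq = 177.3, Σp² = 5179.27, Σq² = 5850.77, Σpq = 4603.57
nΣpq − ΣpΣq = 27621.42 − 29875.05 = -2253.63
nΣp² − (Σp)² = 31075.62 − 28392.25 = 2683.37; nΣq² − (Σq)² = 35104.62 − 31435.29 = 3669.33
r = -2253.63 / √(2683.37 × 3669.33) = -2253.63 / 3137.8607 ≈ -0.718

-0.718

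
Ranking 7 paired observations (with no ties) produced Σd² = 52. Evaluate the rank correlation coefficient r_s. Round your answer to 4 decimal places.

ρ = 1 − 6Σd² / [n(n²−1)] = 1 − 6×52 / (7×48)
  = 1 − 312/336 = 1 − 0.92857 ≈ 0.0714

0.0714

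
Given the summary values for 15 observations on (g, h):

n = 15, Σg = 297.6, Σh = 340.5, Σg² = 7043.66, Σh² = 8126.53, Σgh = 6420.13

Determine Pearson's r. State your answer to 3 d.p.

r = (nΣgh − ΣgΣh) / √[(nΣg² − (Σg)²)(nΣh² − (Σh)²)]
Numerator: 15×6420.13 − 297.6×340.5 = -5030.85
Denominator: √[(105654.9 − 88565.76)(121897.95 − 115940.25)] = √[17089.14 × 5957.7] = 10090.1917
r = -5030.85 / 10090.1917 ≈ -0.499

-0.499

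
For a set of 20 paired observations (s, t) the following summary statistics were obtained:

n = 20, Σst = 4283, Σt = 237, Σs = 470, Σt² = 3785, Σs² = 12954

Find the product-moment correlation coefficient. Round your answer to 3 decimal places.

-0.942

r = (nΣst − ΣsΣt) / √[(nΣs² − (Σs)²)(nΣt² − (Σt)²)]
Numerator: 20×4283 − 470×237 = -25730
Denominator: √[(259080 − 220900)(75700 − 56169)] = √[38180 × 19531] = 27307.3906
r = -25730 / 27307.3906 ≈ -0.942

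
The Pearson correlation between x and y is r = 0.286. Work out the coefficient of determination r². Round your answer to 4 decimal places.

r² = (0.286)² = 0.0818

0.0818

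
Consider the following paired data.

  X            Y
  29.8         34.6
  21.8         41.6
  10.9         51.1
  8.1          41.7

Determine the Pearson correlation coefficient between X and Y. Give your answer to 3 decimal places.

n = 4, ΣX = 70.6, ΣY = 169, ΣX² = 1547.7, ΣY² = 7277.82, ΣXY = 2832.72
nΣXY − ΣXΣY = 11330.88 − 11931.4 = -600.52
nΣX² − (ΣX)² = 6190.8 − 4984.36 = 1206.44; nΣY² − (ΣY)² = 29111.28 − 28561 = 550.28
r = -600.52 / √(1206.44 × 550.28) = -600.52 / 814.7882 ≈ -0.737

-0.737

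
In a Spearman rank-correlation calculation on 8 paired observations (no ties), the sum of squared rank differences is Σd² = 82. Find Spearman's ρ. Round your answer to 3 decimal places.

ρ = 1 − 6Σd² / [n(n²−1)] = 1 − 6×82 / (8×63)
  = 1 − 492/504 = 1 − 0.9762 ≈ 0.024

0.024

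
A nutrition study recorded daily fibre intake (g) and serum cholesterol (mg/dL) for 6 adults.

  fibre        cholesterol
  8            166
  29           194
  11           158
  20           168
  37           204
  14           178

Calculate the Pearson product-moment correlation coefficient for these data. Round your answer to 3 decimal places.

0.913

n = 6, Σx = 119, Σy = 1068, Σx² = 2991, Σy² = 191680, Σxy = 22092
nΣxy − ΣxΣy = 132552 − 127092 = 5460
nΣx² − (Σx)² = 17946 − 14161 = 3785; nΣy² − (Σy)² = 1150080 − 1140624 = 9456
r = 5460 / √(3785 × 9456) = 5460 / 5982.5546 ≈ 0.913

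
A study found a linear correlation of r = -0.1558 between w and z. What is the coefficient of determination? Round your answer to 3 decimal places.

0.024

r² = (-0.1558)² = 0.024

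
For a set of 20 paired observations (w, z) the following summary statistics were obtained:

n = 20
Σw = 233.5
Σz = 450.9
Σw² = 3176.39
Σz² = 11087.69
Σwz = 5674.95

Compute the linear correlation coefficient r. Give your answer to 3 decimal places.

r = (nΣwz − ΣwΣz) / √[(nΣw² − (Σw)²)(nΣz² − (Σz)²)]
Numerator: 20×5674.95 − 233.5×450.9 = 8213.85
Denominator: √[(63527.8 − 54522.25)(221753.8 − 203310.81)] = √[9005.55 × 18442.99] = 12887.5626
r = 8213.85 / 12887.5626 ≈ 0.637

0.637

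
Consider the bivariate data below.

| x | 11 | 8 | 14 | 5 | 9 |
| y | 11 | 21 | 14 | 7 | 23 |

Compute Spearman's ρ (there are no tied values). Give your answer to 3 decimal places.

0.200

Rank x: 4, 2, 5, 1, 3
Rank y: 2, 4, 3, 1, 5
d = rank(x) − rank(y): 2, -2, 2, 0, -2; Σd² = 16
ρ = 1 − 6Σd² / [n(n²−1)] = 1 − 6×16 / (5×24) = 1 − 96/120 ≈ 0.200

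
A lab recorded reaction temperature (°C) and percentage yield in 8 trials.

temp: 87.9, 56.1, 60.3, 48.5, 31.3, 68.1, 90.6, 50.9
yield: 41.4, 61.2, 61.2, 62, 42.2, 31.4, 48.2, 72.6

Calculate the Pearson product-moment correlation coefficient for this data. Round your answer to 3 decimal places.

-0.330

n = 8, Σx = 493.7, Σy = 420.2, Σx² = 33278.43, Σy² = 23409.64, Σxy = 25291.2
nΣxy − ΣxΣy = 202329.6 − 207452.74 = -5123.14
nΣx² − (Σx)² = 266227.44 − 243739.69 = 22487.75; nΣy² − (Σy)² = 187277.12 − 176568.04 = 10709.08
r = -5123.14 / √(22487.75 × 10709.08) = -5123.14 / 15518.4765 ≈ -0.330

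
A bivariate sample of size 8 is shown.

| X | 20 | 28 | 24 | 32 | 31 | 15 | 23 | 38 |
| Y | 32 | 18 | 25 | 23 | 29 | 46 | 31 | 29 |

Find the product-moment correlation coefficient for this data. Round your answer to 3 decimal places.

-0.617

n = 8, ΣX = 211, ΣY = 233, ΣX² = 5943, ΣY² = 7261, ΣXY = 5884
nΣXY − ΣXΣY = 47072 − 49163 = -2091
nΣX² − (ΣX)² = 47544 − 44521 = 3023; nΣY² − (ΣY)² = 58088 − 54289 = 3799
r = -2091 / √(3023 × 3799) = -2091 / 3388.8607 ≈ -0.617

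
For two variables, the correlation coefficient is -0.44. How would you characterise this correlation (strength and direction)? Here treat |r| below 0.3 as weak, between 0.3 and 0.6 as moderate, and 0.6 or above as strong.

r = -0.44 < 0 so the relationship is negative.
|r| = 0.44, which falls in the moderate range.

moderate negative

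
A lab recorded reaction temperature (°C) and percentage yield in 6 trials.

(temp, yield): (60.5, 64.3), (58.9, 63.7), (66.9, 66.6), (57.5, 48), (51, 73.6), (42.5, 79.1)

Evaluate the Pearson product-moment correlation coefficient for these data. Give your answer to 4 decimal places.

n = 6, Σx = 337.3, Σy = 395.3, Σx² = 19318.57, Σy² = 26605.51, Σxy = 21972.97
nΣxy − ΣxΣy = 131837.82 − 133334.69 = -1496.87
nΣx² − (Σx)² = 115911.42 − 113771.29 = 2140.13; nΣy² − (Σy)² = 159633.06 − 156262.09 = 3370.97
r = -1496.87 / √(2140.13 × 3370.97) = -1496.87 / 2685.9475 ≈ -0.5573

-0.5573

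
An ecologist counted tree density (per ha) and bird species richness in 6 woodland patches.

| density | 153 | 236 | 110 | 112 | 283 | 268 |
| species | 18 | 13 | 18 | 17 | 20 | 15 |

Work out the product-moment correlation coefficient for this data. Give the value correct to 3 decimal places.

n = 6, Σx = 1162, Σy = 101, Σx² = 255662, Σy² = 1731, Σxy = 19386
nΣxy − ΣxΣy = 116316 − 117362 = -1046
nΣx² − (Σx)² = 1533972 − 1350244 = 183728; nΣy² − (Σy)² = 10386 − 10201 = 185
r = -1046 / √(183728 × 185) = -1046 / 5830.0669 ≈ -0.179

-0.179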